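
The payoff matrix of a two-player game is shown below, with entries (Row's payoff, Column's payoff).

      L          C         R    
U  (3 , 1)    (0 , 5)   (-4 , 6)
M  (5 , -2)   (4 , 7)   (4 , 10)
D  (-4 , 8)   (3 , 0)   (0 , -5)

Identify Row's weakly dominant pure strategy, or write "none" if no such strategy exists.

M vs U: L: 5>3, C: 4>0, R: 4>-4.
M vs D: L: 5>-4, C: 4>3, R: 4>0.
M is at least as good as every other strategy against every opponent action, so it is weakly dominant.

M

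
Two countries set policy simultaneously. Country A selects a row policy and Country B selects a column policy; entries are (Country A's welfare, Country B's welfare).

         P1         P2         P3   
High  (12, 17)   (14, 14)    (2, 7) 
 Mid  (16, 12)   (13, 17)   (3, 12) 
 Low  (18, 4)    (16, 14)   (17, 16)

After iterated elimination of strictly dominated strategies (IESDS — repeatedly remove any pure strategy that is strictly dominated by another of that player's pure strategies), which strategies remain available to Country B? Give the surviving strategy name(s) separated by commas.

P3

Country A's strategy High is strictly dominated by Low (P1: 18>12, P2: 16>14, P3: 17>2) and is removed.
Row Mid is eliminated: Low beats it against every remaining column (P1: 18>16, P2: 16>13, P3: 17>3).
For Country B, P2 strictly dominates P1 on the remaining rows (Low: 14>4); eliminate P1.
For Country B, P3 strictly dominates P2 on the remaining rows (Low: 16>14); eliminate P2.
Among the remaining strategies, none is strictly dominated by another pure strategy of the same player, so the elimination stops.
Surviving strategies — Country A: {Low}; Country B: {P3}.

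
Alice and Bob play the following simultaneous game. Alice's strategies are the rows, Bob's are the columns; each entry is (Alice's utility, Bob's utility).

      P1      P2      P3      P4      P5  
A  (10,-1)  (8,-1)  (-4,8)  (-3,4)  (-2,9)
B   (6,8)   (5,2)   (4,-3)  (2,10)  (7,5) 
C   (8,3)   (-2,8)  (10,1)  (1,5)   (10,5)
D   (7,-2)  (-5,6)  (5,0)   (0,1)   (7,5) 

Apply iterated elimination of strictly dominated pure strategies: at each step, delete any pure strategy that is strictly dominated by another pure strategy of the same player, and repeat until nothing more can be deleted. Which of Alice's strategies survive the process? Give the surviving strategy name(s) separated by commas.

A, B, C

For Alice, C strictly dominates D on the remaining columns (P1: 8>7, P2: -2>-5, P3: 10>5, P4: 1>0, P5: 10>7); eliminate D.
For Bob, P4 strictly dominates P1 on the remaining rows (A: 4>-1, B: 10>8, C: 5>3); eliminate P1.
Column P3 is eliminated: P5 beats it against every remaining row (A: 9>8, B: 5>-3, C: 5>1).
Among the remaining strategies, none is strictly dominated by another pure strategy of the same player, so the elimination stops.
Surviving strategies — Alice: {A, B, C}; Bob: {P2, P4, P5}.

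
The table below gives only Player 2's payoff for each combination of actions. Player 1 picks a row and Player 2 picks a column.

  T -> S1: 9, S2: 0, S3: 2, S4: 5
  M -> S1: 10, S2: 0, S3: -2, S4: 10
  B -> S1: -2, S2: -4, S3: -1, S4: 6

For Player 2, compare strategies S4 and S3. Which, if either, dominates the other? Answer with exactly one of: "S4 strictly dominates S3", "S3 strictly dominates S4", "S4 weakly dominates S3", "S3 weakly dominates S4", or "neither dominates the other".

S4 strictly dominates S3

Compare S4 to S3 across each opponent action: T: 5>2, M: 10>-2, B: 6>-1.
S4 gives a strictly higher payoff against each opponent action, so S4 strictly dominates S3.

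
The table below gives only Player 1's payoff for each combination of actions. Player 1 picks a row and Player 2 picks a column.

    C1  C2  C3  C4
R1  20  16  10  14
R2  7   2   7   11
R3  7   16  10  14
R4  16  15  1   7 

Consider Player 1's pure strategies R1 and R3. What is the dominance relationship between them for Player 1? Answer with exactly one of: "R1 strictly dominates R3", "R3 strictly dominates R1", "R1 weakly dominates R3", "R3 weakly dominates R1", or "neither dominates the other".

R1 weakly dominates R3

R1's payoffs vs R3's, by Player 2's action — C1: 20>7, C2: 16=16, C3: 10=10, C4: 14=14.
R1 is at least as good everywhere and strictly better somewhere (tied only at C2, C3, C4), so R1 weakly but not strictly dominates R3.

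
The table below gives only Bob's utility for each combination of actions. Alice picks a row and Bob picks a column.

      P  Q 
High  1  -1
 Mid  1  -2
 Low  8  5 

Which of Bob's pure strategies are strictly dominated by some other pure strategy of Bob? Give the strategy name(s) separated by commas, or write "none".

P is not dominated — it holds its own against Q at High (1>-1).
Q: dominated, since P does at least as well everywhere (High: 1>-1, Mid: 1>-2, Low: 8>5).

Q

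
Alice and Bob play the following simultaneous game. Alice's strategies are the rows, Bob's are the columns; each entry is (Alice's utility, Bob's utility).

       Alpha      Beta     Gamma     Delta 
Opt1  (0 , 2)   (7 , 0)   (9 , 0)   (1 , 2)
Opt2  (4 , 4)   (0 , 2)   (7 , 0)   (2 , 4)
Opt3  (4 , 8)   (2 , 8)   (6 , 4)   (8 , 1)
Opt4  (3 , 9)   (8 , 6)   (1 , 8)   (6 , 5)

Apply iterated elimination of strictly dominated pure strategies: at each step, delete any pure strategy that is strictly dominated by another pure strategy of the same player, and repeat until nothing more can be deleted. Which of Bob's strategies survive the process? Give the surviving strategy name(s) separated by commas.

For Bob, Alpha strictly dominates Gamma on the remaining rows (Opt1: 2>0, Opt2: 4>0, Opt3: 8>4, Opt4: 9>8); eliminate Gamma.
Row Opt1 is eliminated: Opt4 beats it against every remaining column (Alpha: 3>0, Beta: 8>7, Delta: 6>1).
Among the remaining strategies, none is strictly dominated by another pure strategy of the same player, so the elimination stops.
Surviving strategies — Alice: {Opt2, Opt3, Opt4}; Bob: {Alpha, Beta, Delta}.

Alpha, Beta, Delta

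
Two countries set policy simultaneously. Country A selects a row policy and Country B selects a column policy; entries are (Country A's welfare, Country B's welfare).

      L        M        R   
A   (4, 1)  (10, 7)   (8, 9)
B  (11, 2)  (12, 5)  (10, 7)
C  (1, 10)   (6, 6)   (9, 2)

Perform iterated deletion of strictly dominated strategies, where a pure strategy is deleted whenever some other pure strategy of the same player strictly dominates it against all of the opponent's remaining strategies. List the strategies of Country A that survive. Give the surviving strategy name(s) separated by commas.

B

For Country A, B strictly dominates A on the remaining columns (L: 11>4, M: 12>10, R: 10>8); eliminate A.
Country A's strategy C is strictly dominated by B (L: 11>1, M: 12>6, R: 10>9) and is removed.
Country B's strategy L is strictly dominated by M (B: 5>2) and is removed.
Country B's strategy M is strictly dominated by R (B: 7>5) and is removed.
Among the remaining strategies, none is strictly dominated by another pure strategy of the same player, so the elimination stops.
Surviving strategies — Country A: {B}; Country B: {R}.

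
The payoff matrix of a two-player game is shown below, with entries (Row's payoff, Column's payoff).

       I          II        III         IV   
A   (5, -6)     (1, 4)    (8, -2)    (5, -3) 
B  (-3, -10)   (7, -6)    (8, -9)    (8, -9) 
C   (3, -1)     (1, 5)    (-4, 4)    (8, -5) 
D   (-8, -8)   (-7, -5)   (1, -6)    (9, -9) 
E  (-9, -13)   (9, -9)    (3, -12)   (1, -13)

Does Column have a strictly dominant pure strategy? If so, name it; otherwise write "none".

II vs I: A: 4>-6, B: -6>-10, C: 5>-1, D: -5>-8, E: -9>-13.
II vs III: A: 4>-2, B: -6>-9, C: 5>4, D: -5>-6, E: -9>-12.
II vs IV: A: 4>-3, B: -6>-9, C: 5>-5, D: -5>-9, E: -9>-13.
II strictly beats every other strategy against every opponent action, so it is strictly dominant.

II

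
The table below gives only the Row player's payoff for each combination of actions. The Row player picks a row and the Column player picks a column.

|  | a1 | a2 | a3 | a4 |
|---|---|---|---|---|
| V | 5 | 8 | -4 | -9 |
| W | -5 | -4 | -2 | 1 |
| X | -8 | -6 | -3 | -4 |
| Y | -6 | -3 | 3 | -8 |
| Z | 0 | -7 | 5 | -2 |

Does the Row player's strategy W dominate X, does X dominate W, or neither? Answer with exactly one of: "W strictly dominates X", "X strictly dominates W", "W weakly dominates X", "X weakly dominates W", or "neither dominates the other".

W strictly dominates X

W's payoffs vs X's, by the Column player's action — a1: -5>-8, a2: -4>-6, a3: -2>-3, a4: 1>-4.
Every comparison favours W, so W strictly dominates X.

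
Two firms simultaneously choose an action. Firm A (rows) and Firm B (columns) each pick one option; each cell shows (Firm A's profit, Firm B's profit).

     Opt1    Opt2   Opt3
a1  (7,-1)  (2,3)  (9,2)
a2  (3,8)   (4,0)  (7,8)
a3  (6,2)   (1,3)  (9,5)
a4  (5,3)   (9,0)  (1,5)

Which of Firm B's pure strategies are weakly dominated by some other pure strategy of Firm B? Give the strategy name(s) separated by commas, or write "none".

Opt1

Opt1 is weakly dominated by Opt3 (a1: 2>-1, a2: 8=8, a3: 5>2, a4: 5>3).
Opt2 is not dominated — it holds its own against Opt1 at a1 (3>-1); Opt3 at a1 (3>2).
Opt3 is not dominated — it holds its own against Opt1 at a1 (2>-1); Opt2 at a2 (8>0).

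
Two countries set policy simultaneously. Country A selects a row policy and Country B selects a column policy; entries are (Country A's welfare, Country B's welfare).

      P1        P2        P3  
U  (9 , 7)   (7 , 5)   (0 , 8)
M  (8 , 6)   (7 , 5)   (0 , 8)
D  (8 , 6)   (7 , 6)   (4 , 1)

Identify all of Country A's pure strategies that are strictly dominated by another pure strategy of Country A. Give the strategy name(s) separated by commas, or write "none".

Nothing dominates U: M at P1 (9>8); D at P1 (9>8).
Nothing dominates M: U at P2 (7=7); D at P1 (8=8).
D: no other strategy beats it everywhere (U at P2 (7=7); M at P1 (8=8)).

none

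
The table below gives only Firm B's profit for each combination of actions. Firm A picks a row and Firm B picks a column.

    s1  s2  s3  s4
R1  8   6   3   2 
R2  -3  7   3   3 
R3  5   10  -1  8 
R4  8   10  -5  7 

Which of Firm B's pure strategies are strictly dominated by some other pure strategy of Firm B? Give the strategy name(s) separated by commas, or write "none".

Nothing dominates s1: s2 at R1 (8>6); s3 at R1 (8>3); s4 at R1 (8>2).
s2: no other strategy beats it everywhere (s1 at R2 (7>-3); s3 at R1 (6>3); s4 at R1 (6>2)).
s2 strictly dominates s3 — R1: 6>3, R2: 7>3, R3: 10>-1, R4: 10>-5.
s2 strictly dominates s4 — R1: 6>2, R2: 7>3, R3: 10>8, R4: 10>7.

s3, s4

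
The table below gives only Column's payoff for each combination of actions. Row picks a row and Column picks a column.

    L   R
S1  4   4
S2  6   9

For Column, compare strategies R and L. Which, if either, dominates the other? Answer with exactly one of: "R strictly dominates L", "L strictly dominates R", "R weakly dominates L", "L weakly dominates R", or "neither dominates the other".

R weakly dominates L

R's payoffs vs L's, by Row's action — S1: 4=4, S2: 9>6.
R is at least as good everywhere and strictly better somewhere (tied only at S1), so R weakly but not strictly dominates L.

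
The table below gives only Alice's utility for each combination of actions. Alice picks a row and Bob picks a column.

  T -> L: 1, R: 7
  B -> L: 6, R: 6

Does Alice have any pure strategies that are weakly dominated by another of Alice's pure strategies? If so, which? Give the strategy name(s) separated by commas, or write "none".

none

T is not dominated — it holds its own against B at R (7>6).
Nothing dominates B: T at L (6>1).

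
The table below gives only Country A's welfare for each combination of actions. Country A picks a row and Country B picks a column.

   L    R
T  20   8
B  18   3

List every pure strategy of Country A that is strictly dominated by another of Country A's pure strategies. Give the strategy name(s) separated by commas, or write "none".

B

T is not dominated — it holds its own against B at L (20>18).
B is strictly dominated by T (L: 20>18, R: 8>3).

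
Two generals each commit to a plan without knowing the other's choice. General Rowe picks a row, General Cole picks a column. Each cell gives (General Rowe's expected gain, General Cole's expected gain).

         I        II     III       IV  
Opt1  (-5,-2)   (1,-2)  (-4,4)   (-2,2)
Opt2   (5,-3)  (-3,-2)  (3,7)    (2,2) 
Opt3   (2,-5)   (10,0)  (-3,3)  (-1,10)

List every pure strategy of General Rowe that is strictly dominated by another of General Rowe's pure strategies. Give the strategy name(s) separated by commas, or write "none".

Opt1

Opt1 is strictly dominated by Opt3 (I: 2>-5, II: 10>1, III: -3>-4, IV: -1>-2).
Opt2 is not dominated — it holds its own against Opt1 at I (5>-5); Opt3 at I (5>2).
Opt3 is not dominated — it holds its own against Opt1 at I (2>-5); Opt2 at II (10>-3).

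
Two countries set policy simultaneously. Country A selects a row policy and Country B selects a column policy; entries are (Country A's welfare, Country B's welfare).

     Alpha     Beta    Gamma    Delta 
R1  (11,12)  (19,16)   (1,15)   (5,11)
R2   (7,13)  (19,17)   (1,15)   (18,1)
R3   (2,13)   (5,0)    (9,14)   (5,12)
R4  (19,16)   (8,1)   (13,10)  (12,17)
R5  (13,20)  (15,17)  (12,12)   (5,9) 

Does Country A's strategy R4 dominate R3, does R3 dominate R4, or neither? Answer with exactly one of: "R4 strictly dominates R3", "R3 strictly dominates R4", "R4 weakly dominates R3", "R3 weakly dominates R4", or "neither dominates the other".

R4's payoffs vs R3's, by Country B's action — Alpha: 19>2, Beta: 8>5, Gamma: 13>9, Delta: 12>5.
R4 gives a strictly higher payoff against every action of Country B, so R4 strictly dominates R3.

R4 strictly dominates R3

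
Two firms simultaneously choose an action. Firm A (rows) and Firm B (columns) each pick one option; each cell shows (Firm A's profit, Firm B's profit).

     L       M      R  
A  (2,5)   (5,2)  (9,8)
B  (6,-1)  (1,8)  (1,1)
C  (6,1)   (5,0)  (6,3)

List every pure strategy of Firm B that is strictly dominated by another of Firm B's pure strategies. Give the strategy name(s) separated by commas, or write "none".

L: dominated, since R does at least as well everywhere (A: 8>5, B: 1>-1, C: 3>1).
Nothing dominates M: L at B (8>-1); R at B (8>1).
Nothing dominates R: L at A (8>5); M at A (8>2).

L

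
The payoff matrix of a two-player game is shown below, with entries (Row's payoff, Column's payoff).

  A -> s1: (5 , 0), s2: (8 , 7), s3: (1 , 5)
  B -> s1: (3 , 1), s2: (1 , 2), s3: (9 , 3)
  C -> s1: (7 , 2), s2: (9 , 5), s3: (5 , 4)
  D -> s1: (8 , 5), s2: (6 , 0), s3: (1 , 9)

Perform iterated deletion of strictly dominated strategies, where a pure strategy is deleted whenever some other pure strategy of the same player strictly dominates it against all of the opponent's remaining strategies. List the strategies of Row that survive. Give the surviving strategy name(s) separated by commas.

B, C

Row's strategy A is strictly dominated by C (s1: 7>5, s2: 9>8, s3: 5>1) and is removed.
Column s1 is eliminated: s3 beats it against every remaining row (B: 3>1, C: 4>2, D: 9>5).
For Row, C strictly dominates D on the remaining columns (s2: 9>6, s3: 5>1); eliminate D.
Among the remaining strategies, none is strictly dominated by another pure strategy of the same player, so the elimination stops.
Surviving strategies — Row: {B, C}; Column: {s2, s3}.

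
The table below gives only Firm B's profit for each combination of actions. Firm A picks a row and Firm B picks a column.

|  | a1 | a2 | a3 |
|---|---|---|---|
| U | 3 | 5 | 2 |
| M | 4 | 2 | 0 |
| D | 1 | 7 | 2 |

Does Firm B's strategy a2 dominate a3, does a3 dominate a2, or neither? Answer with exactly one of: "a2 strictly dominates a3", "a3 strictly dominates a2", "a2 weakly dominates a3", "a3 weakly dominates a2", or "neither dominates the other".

a2 strictly dominates a3

a2's payoffs vs a3's, by Firm A's action — U: 5>2, M: 2>0, D: 7>2.
a2 gives a strictly higher payoff against each choice by Firm A, so a2 strictly dominates a3.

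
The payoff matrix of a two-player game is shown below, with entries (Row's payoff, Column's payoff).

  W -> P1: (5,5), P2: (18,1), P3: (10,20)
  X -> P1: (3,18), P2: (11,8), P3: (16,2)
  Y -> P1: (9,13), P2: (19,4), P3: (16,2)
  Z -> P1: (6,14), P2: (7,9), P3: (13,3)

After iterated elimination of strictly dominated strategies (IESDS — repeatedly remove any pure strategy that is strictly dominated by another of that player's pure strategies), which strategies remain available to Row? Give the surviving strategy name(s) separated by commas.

For Row, Y strictly dominates W on the remaining columns (P1: 9>5, P2: 19>18, P3: 16>10); eliminate W.
Row's strategy Z is strictly dominated by Y (P1: 9>6, P2: 19>7, P3: 16>13) and is removed.
Column P2 is eliminated: P1 beats it against every remaining row (X: 18>8, Y: 13>4).
Column P3 is eliminated: P1 beats it against every remaining row (X: 18>2, Y: 13>2).
For Row, Y strictly dominates X on the remaining columns (P1: 9>3); eliminate X.
Among the remaining strategies, none is strictly dominated by another pure strategy of the same player, so the elimination stops.
Surviving strategies — Row: {Y}; Column: {P1}.

Y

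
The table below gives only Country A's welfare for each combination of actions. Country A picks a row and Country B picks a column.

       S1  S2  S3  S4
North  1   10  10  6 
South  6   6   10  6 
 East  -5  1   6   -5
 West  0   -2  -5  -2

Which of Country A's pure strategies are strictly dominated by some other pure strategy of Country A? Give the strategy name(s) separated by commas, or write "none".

Nothing dominates North: South at S2 (10>6); East at S1 (1>-5); West at S1 (1>0).
South: no other strategy beats it everywhere (North at S1 (6>1); East at S1 (6>-5); West at S1 (6>0)).
East is strictly dominated by North (S1: 1>-5, S2: 10>1, S3: 10>6, S4: 6>-5).
West: dominated, since North does at least as well everywhere (S1: 1>0, S2: 10>-2, S3: 10>-5, S4: 6>-2).

East, West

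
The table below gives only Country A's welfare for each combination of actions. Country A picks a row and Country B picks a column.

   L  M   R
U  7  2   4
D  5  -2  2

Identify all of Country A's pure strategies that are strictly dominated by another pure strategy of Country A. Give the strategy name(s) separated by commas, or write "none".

D

U: no other strategy beats it everywhere (D at L (7>5)).
U strictly dominates D — L: 7>5, M: 2>-2, R: 4>2.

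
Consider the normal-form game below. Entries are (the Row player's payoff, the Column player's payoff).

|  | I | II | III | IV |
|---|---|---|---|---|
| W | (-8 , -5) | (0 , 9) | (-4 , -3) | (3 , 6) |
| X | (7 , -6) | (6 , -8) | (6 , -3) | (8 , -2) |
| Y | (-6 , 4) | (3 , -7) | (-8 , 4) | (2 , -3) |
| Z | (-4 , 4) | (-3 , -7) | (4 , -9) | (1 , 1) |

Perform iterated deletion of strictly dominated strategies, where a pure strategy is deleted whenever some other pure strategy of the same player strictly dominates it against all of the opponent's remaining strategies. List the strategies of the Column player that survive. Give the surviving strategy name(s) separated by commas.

IV

For the Row player, X strictly dominates W on the remaining columns (I: 7>-8, II: 6>0, III: 6>-4, IV: 8>3); eliminate W.
Row Y is eliminated: X beats it against every remaining column (I: 7>-6, II: 6>3, III: 6>-8, IV: 8>2).
For the Row player, X strictly dominates Z on the remaining columns (I: 7>-4, II: 6>-3, III: 6>4, IV: 8>1); eliminate Z.
For the Column player, III strictly dominates I on the remaining rows (X: -3>-6); eliminate I.
For the Column player, III strictly dominates II on the remaining rows (X: -3>-8); eliminate II.
The Column player's strategy III is strictly dominated by IV (X: -2>-3) and is removed.
Among the remaining strategies, none is strictly dominated by another pure strategy of the same player, so the elimination stops.
Surviving strategies — the Row player: {X}; the Column player: {IV}.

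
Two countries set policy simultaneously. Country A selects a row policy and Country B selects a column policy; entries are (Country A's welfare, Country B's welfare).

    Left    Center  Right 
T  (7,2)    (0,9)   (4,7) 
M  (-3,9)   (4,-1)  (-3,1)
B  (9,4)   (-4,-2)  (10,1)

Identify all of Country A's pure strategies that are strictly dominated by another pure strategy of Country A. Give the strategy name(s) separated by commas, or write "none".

T is not dominated — it holds its own against M at Left (7>-3); B at Center (0>-4).
M is not dominated — it holds its own against T at Center (4>0); B at Center (4>-4).
B is not dominated — it holds its own against T at Left (9>7); M at Left (9>-3).

none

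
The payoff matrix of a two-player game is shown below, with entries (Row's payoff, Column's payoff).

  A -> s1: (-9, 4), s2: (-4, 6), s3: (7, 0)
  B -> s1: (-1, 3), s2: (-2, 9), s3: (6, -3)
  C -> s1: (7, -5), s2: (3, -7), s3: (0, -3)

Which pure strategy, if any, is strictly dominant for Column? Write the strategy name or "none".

none

s1 fails to dominate s2 at A (4<6).
s2 fails to dominate s1 at C (-7<-5).
s3 fails to dominate s1 at A (0<4).
No single strategy dominates all the others.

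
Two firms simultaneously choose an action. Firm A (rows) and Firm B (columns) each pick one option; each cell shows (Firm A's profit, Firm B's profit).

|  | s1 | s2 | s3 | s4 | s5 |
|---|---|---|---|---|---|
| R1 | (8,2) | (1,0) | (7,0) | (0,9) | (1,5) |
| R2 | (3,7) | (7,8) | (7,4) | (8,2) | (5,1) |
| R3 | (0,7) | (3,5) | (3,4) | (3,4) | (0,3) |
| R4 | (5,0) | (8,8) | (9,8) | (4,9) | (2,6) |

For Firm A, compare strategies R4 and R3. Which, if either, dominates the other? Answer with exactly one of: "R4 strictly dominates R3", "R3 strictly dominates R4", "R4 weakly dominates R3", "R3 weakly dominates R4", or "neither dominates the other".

R4 strictly dominates R3

R4's payoffs vs R3's, by Firm B's action — s1: 5>0, s2: 8>3, s3: 9>3, s4: 4>3, s5: 2>0.
R4 gives a strictly higher payoff against every action of Firm B, so R4 strictly dominates R3.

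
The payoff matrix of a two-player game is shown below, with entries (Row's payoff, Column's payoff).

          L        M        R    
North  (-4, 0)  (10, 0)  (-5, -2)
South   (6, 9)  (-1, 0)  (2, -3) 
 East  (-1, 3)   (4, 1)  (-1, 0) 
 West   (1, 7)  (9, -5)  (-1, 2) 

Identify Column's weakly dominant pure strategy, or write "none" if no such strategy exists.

L

L vs M: North: 0=0, South: 9>0, East: 3>1, West: 7>-5.
L vs R: North: 0>-2, South: 9>-3, East: 3>0, West: 7>2.
L is at least as good as every other strategy against every opponent action, so it is weakly dominant.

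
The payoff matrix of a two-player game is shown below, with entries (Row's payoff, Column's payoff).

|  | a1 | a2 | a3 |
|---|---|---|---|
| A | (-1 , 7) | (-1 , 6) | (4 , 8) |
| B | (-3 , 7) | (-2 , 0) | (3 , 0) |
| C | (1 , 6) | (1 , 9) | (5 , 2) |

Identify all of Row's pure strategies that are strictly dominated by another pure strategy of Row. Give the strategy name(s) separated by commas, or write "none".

A is strictly dominated by C (a1: 1>-1, a2: 1>-1, a3: 5>4).
B is strictly dominated by A (a1: -1>-3, a2: -1>-2, a3: 4>3).
C: no other strategy beats it everywhere (A at a1 (1>-1); B at a1 (1>-3)).

A, B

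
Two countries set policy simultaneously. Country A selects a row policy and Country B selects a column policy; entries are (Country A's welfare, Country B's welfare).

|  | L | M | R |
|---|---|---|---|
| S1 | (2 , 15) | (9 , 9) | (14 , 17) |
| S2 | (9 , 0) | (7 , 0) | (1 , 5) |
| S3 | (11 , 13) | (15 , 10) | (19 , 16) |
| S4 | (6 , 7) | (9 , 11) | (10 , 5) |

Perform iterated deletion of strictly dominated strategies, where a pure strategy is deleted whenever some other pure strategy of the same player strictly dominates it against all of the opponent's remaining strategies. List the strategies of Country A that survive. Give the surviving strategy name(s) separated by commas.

S3

For Country A, S3 strictly dominates S1 on the remaining columns (L: 11>2, M: 15>9, R: 19>14); eliminate S1.
Row S2 is eliminated: S3 beats it against every remaining column (L: 11>9, M: 15>7, R: 19>1).
For Country A, S3 strictly dominates S4 on the remaining columns (L: 11>6, M: 15>9, R: 19>10); eliminate S4.
For Country B, R strictly dominates L on the remaining rows (S3: 16>13); eliminate L.
For Country B, R strictly dominates M on the remaining rows (S3: 16>10); eliminate M.
Among the remaining strategies, none is strictly dominated by another pure strategy of the same player, so the elimination stops.
Surviving strategies — Country A: {S3}; Country B: {R}.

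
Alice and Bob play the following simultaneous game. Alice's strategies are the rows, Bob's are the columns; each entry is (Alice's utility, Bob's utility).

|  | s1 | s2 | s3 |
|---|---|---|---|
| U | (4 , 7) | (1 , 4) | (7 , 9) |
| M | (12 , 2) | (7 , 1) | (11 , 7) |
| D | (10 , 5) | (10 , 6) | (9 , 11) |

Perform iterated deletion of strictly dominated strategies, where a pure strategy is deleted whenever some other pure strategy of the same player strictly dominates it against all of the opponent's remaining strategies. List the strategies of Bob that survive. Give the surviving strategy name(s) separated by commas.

s3

Alice's strategy U is strictly dominated by M (s1: 12>4, s2: 7>1, s3: 11>7) and is removed.
Bob's strategy s1 is strictly dominated by s3 (M: 7>2, D: 11>5) and is removed.
Column s2 is eliminated: s3 beats it against every remaining row (M: 7>1, D: 11>6).
For Alice, M strictly dominates D on the remaining columns (s3: 11>9); eliminate D.
Among the remaining strategies, none is strictly dominated by another pure strategy of the same player, so the elimination stops.
Surviving strategies — Alice: {M}; Bob: {s3}.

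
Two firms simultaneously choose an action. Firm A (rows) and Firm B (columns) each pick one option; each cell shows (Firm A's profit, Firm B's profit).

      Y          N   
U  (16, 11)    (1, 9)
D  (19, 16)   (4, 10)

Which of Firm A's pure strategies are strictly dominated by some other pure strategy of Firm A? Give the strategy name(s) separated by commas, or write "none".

U: dominated, since D does at least as well everywhere (Y: 19>16, N: 4>1).
Nothing dominates D: U at Y (19>16).

U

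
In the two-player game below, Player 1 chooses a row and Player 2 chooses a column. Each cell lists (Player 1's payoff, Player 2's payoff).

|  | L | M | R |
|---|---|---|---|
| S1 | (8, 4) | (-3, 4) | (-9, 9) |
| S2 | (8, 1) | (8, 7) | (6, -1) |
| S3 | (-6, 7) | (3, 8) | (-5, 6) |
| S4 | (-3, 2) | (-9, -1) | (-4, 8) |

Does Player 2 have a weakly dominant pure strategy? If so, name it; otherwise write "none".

none

L fails to dominate M at S2 (1<7).
M fails to dominate L at S4 (-1<2).
R fails to dominate L at S2 (-1<1).
No single strategy dominates all the others.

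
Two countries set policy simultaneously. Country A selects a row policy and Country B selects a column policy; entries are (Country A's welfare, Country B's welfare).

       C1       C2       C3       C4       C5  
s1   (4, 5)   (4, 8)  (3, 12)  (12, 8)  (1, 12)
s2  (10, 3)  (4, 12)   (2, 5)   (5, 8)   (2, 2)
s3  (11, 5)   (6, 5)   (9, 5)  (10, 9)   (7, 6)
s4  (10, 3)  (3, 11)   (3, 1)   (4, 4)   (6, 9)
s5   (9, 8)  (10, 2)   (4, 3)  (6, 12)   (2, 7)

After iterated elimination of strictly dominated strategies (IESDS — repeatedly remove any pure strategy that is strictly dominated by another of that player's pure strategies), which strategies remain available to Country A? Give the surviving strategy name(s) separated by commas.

Row s2 is eliminated: s3 beats it against every remaining column (C1: 11>10, C2: 6>4, C3: 9>2, C4: 10>5, C5: 7>2).
Row s4 is eliminated: s3 beats it against every remaining column (C1: 11>10, C2: 6>3, C3: 9>3, C4: 10>4, C5: 7>6).
Column C1 is eliminated: C4 beats it against every remaining row (s1: 8>5, s3: 9>5, s5: 12>8).
Country B's strategy C2 is strictly dominated by C5 (s1: 12>8, s3: 6>5, s5: 7>2) and is removed.
Row s5 is eliminated: s3 beats it against every remaining column (C3: 9>4, C4: 10>6, C5: 7>2).
Among the remaining strategies, none is strictly dominated by another pure strategy of the same player, so the elimination stops.
Surviving strategies — Country A: {s1, s3}; Country B: {C3, C4, C5}.

s1, s3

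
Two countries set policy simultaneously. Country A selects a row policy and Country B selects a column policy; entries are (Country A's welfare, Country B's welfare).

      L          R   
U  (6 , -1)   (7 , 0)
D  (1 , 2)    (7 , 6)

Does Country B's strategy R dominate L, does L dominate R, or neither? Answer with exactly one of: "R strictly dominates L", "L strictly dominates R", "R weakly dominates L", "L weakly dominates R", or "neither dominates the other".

Compare R to L across each choice by Country A: U: 0>-1, D: 6>2.
Every comparison favours R, so R strictly dominates L.

R strictly dominates L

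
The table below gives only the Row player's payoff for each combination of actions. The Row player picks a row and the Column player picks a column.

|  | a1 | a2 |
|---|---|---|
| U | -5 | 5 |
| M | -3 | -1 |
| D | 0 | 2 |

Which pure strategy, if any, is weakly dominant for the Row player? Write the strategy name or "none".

U fails to dominate M at a1 (-5<-3).
M fails to dominate U at a2 (-1<5).
D fails to dominate U at a2 (2<5).
No single strategy dominates all the others.

none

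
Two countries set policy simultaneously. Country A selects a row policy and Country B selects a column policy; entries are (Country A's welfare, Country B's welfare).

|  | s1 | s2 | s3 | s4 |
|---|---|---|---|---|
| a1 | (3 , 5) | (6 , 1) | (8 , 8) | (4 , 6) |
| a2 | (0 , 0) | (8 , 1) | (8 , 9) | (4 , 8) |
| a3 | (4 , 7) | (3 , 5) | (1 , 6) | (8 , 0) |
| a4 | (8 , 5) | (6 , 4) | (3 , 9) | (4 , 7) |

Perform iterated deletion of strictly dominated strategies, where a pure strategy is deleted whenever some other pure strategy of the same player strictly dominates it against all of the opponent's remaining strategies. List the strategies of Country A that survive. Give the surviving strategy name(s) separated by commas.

For Country B, s3 strictly dominates s2 on the remaining rows (a1: 8>1, a2: 9>1, a3: 6>5, a4: 9>4); eliminate s2.
Column s4 is eliminated: s3 beats it against every remaining row (a1: 8>6, a2: 9>8, a3: 6>0, a4: 9>7).
Row a3 is eliminated: a4 beats it against every remaining column (s1: 8>4, s3: 3>1).
Country B's strategy s1 is strictly dominated by s3 (a1: 8>5, a2: 9>0, a4: 9>5) and is removed.
Country A's strategy a4 is strictly dominated by a1 (s3: 8>3) and is removed.
Among the remaining strategies, none is strictly dominated by another pure strategy of the same player, so the elimination stops.
Surviving strategies — Country A: {a1, a2}; Country B: {s3}.

a1, a2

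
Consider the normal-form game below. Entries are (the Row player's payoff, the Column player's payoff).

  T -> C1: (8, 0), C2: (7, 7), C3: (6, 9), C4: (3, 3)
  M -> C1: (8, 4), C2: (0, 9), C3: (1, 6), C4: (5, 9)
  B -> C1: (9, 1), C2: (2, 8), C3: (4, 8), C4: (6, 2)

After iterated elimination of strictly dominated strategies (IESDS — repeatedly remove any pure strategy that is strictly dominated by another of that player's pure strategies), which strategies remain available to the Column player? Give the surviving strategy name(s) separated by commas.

The Row player's strategy M is strictly dominated by B (C1: 9>8, C2: 2>0, C3: 4>1, C4: 6>5) and is removed.
Column C1 is eliminated: C2 beats it against every remaining row (T: 7>0, B: 8>1).
For the Column player, C2 strictly dominates C4 on the remaining rows (T: 7>3, B: 8>2); eliminate C4.
The Row player's strategy B is strictly dominated by T (C2: 7>2, C3: 6>4) and is removed.
Column C2 is eliminated: C3 beats it against every remaining row (T: 9>7).
Among the remaining strategies, none is strictly dominated by another pure strategy of the same player, so the elimination stops.
Surviving strategies — the Row player: {T}; the Column player: {C3}.

C3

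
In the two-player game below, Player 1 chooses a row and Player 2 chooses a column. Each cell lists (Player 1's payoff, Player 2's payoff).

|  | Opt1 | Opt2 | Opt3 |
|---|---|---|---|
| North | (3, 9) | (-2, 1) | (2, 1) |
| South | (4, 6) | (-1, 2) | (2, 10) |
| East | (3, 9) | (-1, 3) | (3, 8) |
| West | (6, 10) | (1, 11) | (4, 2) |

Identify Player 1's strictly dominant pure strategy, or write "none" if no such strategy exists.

West

West vs North: Opt1: 6>3, Opt2: 1>-2, Opt3: 4>2.
West vs South: Opt1: 6>4, Opt2: 1>-1, Opt3: 4>2.
West vs East: Opt1: 6>3, Opt2: 1>-1, Opt3: 4>3.
West strictly beats every other strategy against every opponent action, so it is strictly dominant.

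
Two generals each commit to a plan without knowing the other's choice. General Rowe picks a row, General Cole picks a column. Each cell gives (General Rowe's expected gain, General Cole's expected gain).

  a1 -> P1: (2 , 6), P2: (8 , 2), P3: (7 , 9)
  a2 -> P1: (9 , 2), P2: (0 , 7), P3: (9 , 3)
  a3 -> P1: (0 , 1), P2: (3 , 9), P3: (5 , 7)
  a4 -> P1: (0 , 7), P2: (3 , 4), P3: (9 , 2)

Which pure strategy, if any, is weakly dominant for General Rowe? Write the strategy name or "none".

none

a1 fails to dominate a2 at P1 (2<9).
a2 fails to dominate a1 at P2 (0<8).
a3 fails to dominate a1 at P1 (0<2).
a4 fails to dominate a1 at P1 (0<2).
No single strategy dominates all the others.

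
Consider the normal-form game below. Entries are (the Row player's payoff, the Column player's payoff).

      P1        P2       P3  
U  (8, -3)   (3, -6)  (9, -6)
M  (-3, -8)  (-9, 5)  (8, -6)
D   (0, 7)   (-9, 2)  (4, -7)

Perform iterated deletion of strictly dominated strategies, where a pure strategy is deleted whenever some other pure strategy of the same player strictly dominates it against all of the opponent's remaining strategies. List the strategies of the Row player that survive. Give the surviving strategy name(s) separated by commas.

The Row player's strategy M is strictly dominated by U (P1: 8>-3, P2: 3>-9, P3: 9>8) and is removed.
For the Row player, U strictly dominates D on the remaining columns (P1: 8>0, P2: 3>-9, P3: 9>4); eliminate D.
For the Column player, P1 strictly dominates P2 on the remaining rows (U: -3>-6); eliminate P2.
The Column player's strategy P3 is strictly dominated by P1 (U: -3>-6) and is removed.
Among the remaining strategies, none is strictly dominated by another pure strategy of the same player, so the elimination stops.
Surviving strategies — the Row player: {U}; the Column player: {P1}.

U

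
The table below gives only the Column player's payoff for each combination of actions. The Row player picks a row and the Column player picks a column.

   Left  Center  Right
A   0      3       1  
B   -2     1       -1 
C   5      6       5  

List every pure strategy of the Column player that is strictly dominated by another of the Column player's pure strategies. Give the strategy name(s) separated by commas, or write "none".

Left, Right

Left: dominated, since Center does at least as well everywhere (A: 3>0, B: 1>-2, C: 6>5).
Center is not dominated — it holds its own against Left at A (3>0); Right at A (3>1).
Right is strictly dominated by Center (A: 3>1, B: 1>-1, C: 6>5).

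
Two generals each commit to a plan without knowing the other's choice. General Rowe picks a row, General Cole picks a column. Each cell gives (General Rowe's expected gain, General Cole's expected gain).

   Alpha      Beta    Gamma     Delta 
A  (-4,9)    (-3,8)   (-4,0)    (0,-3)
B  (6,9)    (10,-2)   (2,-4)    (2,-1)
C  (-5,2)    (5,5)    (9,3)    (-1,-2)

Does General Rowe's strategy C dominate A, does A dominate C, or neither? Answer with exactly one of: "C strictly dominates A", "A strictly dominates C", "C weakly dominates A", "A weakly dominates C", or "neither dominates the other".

C's payoffs vs A's, by General Cole's action — Alpha: -5<-4, Beta: 5>-3, Gamma: 9>-4, Delta: -1<0.
C does better at Beta, Gamma but worse at Alpha, Delta; neither strategy dominates the other.

neither dominates the other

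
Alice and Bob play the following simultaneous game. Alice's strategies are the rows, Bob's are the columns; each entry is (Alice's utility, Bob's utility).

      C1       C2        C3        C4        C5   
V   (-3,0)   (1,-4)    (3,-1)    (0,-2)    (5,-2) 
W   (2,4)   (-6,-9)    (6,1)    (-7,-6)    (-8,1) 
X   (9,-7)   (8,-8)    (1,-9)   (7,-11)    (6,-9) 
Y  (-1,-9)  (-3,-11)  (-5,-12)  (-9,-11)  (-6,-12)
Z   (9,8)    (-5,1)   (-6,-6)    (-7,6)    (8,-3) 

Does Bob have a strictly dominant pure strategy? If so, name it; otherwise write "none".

C1

C1 vs C2: V: 0>-4, W: 4>-9, X: -7>-8, Y: -9>-11, Z: 8>1.
C1 vs C3: V: 0>-1, W: 4>1, X: -7>-9, Y: -9>-12, Z: 8>-6.
C1 vs C4: V: 0>-2, W: 4>-6, X: -7>-11, Y: -9>-11, Z: 8>6.
C1 vs C5: V: 0>-2, W: 4>1, X: -7>-9, Y: -9>-12, Z: 8>-3.
C1 strictly beats every other strategy against every opponent action, so it is strictly dominant.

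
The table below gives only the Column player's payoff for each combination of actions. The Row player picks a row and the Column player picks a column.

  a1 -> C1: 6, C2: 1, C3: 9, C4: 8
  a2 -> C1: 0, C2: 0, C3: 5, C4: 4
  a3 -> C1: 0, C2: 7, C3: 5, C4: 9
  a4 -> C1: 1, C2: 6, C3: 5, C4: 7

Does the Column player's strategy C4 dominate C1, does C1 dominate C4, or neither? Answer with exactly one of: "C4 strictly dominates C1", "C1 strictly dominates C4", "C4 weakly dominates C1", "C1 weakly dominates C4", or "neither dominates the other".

C4 strictly dominates C1

C4's payoffs vs C1's, by the Row player's action — a1: 8>6, a2: 4>0, a3: 9>0, a4: 7>1.
Every comparison favours C4, so C4 strictly dominates C1.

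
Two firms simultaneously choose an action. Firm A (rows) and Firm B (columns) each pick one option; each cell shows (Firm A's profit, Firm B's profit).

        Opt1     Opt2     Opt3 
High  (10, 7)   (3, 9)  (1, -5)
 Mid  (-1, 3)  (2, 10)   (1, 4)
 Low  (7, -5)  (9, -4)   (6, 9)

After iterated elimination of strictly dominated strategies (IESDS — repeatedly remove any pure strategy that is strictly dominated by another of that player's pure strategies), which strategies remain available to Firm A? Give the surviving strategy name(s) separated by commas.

Low

Firm A's strategy Mid is strictly dominated by Low (Opt1: 7>-1, Opt2: 9>2, Opt3: 6>1) and is removed.
Firm B's strategy Opt1 is strictly dominated by Opt2 (High: 9>7, Low: -4>-5) and is removed.
For Firm A, Low strictly dominates High on the remaining columns (Opt2: 9>3, Opt3: 6>1); eliminate High.
Column Opt2 is eliminated: Opt3 beats it against every remaining row (Low: 9>-4).
Among the remaining strategies, none is strictly dominated by another pure strategy of the same player, so the elimination stops.
Surviving strategies — Firm A: {Low}; Firm B: {Opt3}.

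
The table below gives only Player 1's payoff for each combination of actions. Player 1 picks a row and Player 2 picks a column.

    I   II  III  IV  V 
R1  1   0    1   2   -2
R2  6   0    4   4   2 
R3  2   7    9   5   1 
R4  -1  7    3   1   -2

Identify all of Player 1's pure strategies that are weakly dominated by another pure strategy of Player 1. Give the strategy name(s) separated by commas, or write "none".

R1, R4

R2 weakly dominates R1 — I: 6>1, II: 0=0, III: 4>1, IV: 4>2, V: 2>-2.
Nothing dominates R2: R1 at I (6>1); R3 at I (6>2); R4 at I (6>-1).
R3: no other strategy beats it everywhere (R1 at I (2>1); R2 at II (7>0); R4 at I (2>-1)).
R3 weakly dominates R4 — I: 2>-1, II: 7=7, III: 9>3, IV: 5>1, V: 1>-2.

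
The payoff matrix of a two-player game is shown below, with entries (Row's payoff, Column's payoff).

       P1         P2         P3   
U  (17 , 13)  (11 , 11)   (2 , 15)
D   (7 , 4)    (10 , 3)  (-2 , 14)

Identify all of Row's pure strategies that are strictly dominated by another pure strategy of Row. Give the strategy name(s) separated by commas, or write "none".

D

Nothing dominates U: D at P1 (17>7).
D: dominated, since U does at least as well everywhere (P1: 17>7, P2: 11>10, P3: 2>-2).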